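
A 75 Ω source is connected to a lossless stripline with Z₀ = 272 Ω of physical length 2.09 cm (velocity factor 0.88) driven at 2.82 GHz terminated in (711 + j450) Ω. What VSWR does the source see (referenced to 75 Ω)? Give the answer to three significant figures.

λ = v/f = 0.88·c / 2.82 GHz = 0.0936 m
βl = 2π·l/λ = 2π × 0.223 = 80.4°
tan(βl) = 5.89
Z_in = Z_0·(Z_L + jZ_0·tanβl)/(Z_0 + jZ_L·tanβl) = 80.9 − j92.1 Ω
Γ_s = (Z_in − Z_s)/(Z_in + Z_s) = (5.94 − j92.1)/(156 − j92.1), |Γ_s| = 0.51
VSWR = (1 + |Γ_s|)/(1 − |Γ_s|)

VSWR ≈ 3.08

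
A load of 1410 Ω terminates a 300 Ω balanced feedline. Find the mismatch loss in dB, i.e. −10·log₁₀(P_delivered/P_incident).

Γ = (1410 − 300)/(1410 + 300) = 0.649
|Γ|² = 0.421, so P_del/P_inc = 1 − |Γ|² = 0.579
ML = −10·log₁₀(1 − |Γ|²)

mismatch loss ≈ 2.38 dB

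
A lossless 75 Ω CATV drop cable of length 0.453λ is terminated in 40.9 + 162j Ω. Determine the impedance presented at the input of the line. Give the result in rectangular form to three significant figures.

βl = 2π × 0.453 = 163°
tan(βl) = tan(163°) = -0.304
Z_in = Z_0·(Z_L + jZ_0·tanβl)/(Z_0 + jZ_L·tanβl)
     = 75·(40.9 + j139)/(124 − j12.4)

Z_in ≈ 16.1 + j85.6 Ω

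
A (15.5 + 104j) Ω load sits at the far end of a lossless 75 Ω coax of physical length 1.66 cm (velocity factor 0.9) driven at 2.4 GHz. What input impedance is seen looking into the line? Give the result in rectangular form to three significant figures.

λ = v/f = 0.9·c / 2.4 GHz = 0.113 m
βl = 2π·l/λ = 2π × 0.148 = 53.1°
tan(βl) = tan(53.1°) = 1.33
Z_in = Z_0·(Z_L + jZ_0·tanβl)/(Z_0 + jZ_L·tanβl)
     = 75·(15.5 + j204)/(-63.6 + j20.7)

Z_in ≈ 54.1 − j223 Ω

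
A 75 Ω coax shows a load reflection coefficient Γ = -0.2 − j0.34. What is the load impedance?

Z_L = Z_0·(1 + Γ)/(1 − Γ) = 75·(0.8 − j0.34)/(1.2 + j0.34)

Z_L ≈ 40.7 − j32.8 Ω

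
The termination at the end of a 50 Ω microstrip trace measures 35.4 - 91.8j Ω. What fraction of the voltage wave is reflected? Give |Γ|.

Γ = (Z_L − Z_0)/(Z_L + Z_0) = (-14.6 − j91.8)/(85.4 − j91.8)
|Γ| = 93/125

|Γ| ≈ 0.741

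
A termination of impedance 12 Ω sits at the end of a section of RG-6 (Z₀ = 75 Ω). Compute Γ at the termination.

Γ = -0.724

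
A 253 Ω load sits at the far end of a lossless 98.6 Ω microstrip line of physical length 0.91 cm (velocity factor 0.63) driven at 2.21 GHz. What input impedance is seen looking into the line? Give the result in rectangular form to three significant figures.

Z_in ≈ 80.4 − j85.1 Ω

λ = v/f = 0.63·c / 2.21 GHz = 0.0855 m
βl = 2π·l/λ = 2π × 0.106 = 38.3°
tan(βl) = tan(38.3°) = 0.79
Z_in = Z_0·(Z_L + jZ_0·tanβl)/(Z_0 + jZ_L·tanβl)
     = 98.6·(253 + j77.9)/(98.6 + j200)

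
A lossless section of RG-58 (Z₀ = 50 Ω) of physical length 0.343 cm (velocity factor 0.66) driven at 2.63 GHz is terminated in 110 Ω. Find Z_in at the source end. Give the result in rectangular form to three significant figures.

λ = v/f = 0.66·c / 2.63 GHz = 0.0753 m
βl = 2π·l/λ = 2π × 0.0456 = 16.4°
tan(βl) = tan(16.4°) = 0.294
Z_in = Z_0·(Z_L + jZ_0·tanβl)/(Z_0 + jZ_L·tanβl)
     = 50·(110 + j14.7)/(50 + j32.4)

Z_in ≈ 84.2 − j39.8 Ω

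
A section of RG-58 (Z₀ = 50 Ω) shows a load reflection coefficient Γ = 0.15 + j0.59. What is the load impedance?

Z_L = Z_0·(1 + Γ)/(1 − Γ) = 50·(1.15 + j0.59)/(0.85 − j0.59)

Z_L ≈ 29.4 + j55.1 Ω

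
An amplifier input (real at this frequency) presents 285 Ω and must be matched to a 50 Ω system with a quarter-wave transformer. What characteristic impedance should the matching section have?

Z_qwt ≈ 119 Ω

Z_qwt = √(Z_0·R_L) = √(50 × 285) = √14250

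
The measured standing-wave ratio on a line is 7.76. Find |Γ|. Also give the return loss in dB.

|Γ| ≈ 0.772; return loss ≈ 2.25 dB

|Γ| = (S − 1)/(S + 1) = (7.76 − 1)/(7.76 + 1) = 6.76/8.76
RL = −20·log₁₀|Γ| = −20·log₁₀(0.772)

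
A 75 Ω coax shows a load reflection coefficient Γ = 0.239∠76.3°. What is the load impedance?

Z_L = Z_0·(1 + Γ)/(1 − Γ) = 75·(1.06 + j0.232)/(0.943 − j0.232)

Z_L ≈ 74.9 + j36.9 Ω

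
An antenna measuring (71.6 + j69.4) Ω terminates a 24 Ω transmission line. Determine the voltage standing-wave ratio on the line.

Γ = (Z_L − Z_0)/(Z_L + Z_0) = (47.6 + j69.4)/(95.6 + j69.4)
|Γ| = 84.2/118 = 0.712
VSWR = (1 + |Γ|)/(1 − |Γ|) = 1.71/0.288

VSWR ≈ 5.95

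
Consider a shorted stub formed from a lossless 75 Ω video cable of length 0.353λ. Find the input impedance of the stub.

βl = 2π × 0.353 = 127°
tan(βl) = -1.32
For a shorted stub, Z_in = jZ_0·tan(βl)

Z_in ≈ −j99.2 Ω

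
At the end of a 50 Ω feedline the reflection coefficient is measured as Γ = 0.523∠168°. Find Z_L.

Z_L ≈ 15.8 + j4.73 Ω

Z_L = Z_0·(1 + Γ)/(1 − Γ) = 50·(0.488 + j0.109)/(1.51 − j0.109)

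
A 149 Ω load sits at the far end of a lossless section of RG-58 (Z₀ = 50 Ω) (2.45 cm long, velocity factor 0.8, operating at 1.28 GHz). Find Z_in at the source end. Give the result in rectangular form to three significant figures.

Z_in ≈ 28.5 − j37.6 Ω

λ = v/f = 0.8·c / 1.28 GHz = 0.188 m
βl = 2π·l/λ = 2π × 0.131 = 47°
tan(βl) = tan(47°) = 1.07
Z_in = Z_0·(Z_L + jZ_0·tanβl)/(Z_0 + jZ_L·tanβl)
     = 50·(149 + j53.7)/(50 + j160)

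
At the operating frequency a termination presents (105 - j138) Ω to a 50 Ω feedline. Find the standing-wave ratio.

VSWR ≈ 6.04

Γ = (Z_L − Z_0)/(Z_L + Z_0) = (55 − j138)/(155 − j138)
|Γ| = 149/208 = 0.716
VSWR = (1 + |Γ|)/(1 − |Γ|) = 1.72/0.284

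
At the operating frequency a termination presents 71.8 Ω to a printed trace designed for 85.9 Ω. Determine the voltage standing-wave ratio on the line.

Γ = (71.8 − 85.9)/(71.8 + 85.9) = -0.0894
VSWR = (1 + 0.0894)/(1 − 0.0894)

VSWR ≈ 1.2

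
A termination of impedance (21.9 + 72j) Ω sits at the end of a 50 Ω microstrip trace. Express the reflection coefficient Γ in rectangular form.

Γ ≈ 0.306 + j0.695

Γ = (Z_L − Z_0)/(Z_L + Z_0) = (-28.1 + j72)/(71.9 + j72)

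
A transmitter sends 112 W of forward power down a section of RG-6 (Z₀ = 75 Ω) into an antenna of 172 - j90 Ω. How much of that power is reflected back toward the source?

|Γ| = |(97 − j90)/(247 − j90)| = 0.503
|Γ|² = 0.253
P_refl = |Γ|²·P_inc = 28.4 W, P_del = (1 − |Γ|²)·P_inc = 83.6 W

P_reflected ≈ 28.4 W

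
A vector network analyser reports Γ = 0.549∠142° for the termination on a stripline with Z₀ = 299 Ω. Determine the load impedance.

Z_L ≈ 96.4 + j93.3 Ω

Z_L = Z_0·(1 + Γ)/(1 − Γ) = 299·(0.567 + j0.338)/(1.43 − j0.338)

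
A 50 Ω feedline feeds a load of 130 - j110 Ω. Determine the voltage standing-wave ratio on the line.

VSWR ≈ 4.63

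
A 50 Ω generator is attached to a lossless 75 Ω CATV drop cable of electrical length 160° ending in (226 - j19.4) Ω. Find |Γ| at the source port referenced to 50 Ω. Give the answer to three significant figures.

tan(βl) = -0.364
Z_in = Z_0·(Z_L + jZ_0·tanβl)/(Z_0 + jZ_L·tanβl) = 126 + j102 Ω
Γ_s = (Z_in − Z_s)/(Z_in + Z_s) = (76.5 + j102)/(176 + j102), |Γ_s| = 0.624

|Γ| ≈ 0.624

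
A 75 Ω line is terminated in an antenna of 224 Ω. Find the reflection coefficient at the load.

Γ = 0.498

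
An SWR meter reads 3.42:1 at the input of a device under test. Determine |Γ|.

|Γ| ≈ 0.548

|Γ| = (S − 1)/(S + 1) = (3.42 − 1)/(3.42 + 1) = 2.42/4.42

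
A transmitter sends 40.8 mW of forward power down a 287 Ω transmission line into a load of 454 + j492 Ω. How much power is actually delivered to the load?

P_delivered ≈ 26.9 mW

|Γ| = |(167 + j492)/(741 + j492)| = 0.584
|Γ|² = 0.341
P_refl = |Γ|²·P_inc = 13.9 mW, P_del = (1 − |Γ|²)·P_inc = 26.9 mW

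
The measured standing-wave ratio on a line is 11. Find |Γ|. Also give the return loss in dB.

|Γ| ≈ 0.833; return loss ≈ 1.58 dB

|Γ| = (S − 1)/(S + 1) = (11 − 1)/(11 + 1) = 10/12
RL = −20·log₁₀|Γ| = −20·log₁₀(0.833)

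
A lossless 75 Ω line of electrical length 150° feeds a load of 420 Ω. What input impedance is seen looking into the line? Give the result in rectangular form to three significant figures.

Z_in ≈ 48.9 + j115 Ω

tan(βl) = tan(150°) = -0.577
Z_in = Z_0·(Z_L + jZ_0·tanβl)/(Z_0 + jZ_L·tanβl)
     = 75·(420 − j43.3)/(75 − j242)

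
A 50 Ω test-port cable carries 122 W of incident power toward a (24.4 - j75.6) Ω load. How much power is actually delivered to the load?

|Γ| = |(-25.6 − j75.6)/(74.4 − j75.6)| = 0.752
|Γ|² = 0.566
P_refl = |Γ|²·P_inc = 69.1 W, P_del = (1 − |Γ|²)·P_inc = 52.9 W

P_delivered ≈ 52.9 W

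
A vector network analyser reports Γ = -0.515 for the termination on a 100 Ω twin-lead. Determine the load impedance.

Z_L = Z_0·(1 + Γ)/(1 − Γ) = 100·(0.485)/(1.52)

Z_L ≈ 32 Ω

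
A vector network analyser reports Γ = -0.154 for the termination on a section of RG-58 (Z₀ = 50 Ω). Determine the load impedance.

Z_L = Z_0·(1 + Γ)/(1 − Γ) = 50·(0.846)/(1.15)

Z_L ≈ 36.7 Ω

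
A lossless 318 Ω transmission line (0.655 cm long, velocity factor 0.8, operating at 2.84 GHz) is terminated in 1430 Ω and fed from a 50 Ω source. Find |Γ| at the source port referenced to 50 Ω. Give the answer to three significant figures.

λ = v/f = 0.8·c / 2.84 GHz = 0.0845 m
βl = 2π·l/λ = 2π × 0.0775 = 27.9°
tan(βl) = 0.53
Z_in = Z_0·(Z_L + jZ_0·tanβl)/(Z_0 + jZ_L·tanβl) = 274 − j485 Ω
Γ_s = (Z_in − Z_s)/(Z_in + Z_s) = (224 − j485)/(324 − j485), |Γ_s| = 0.916

|Γ| ≈ 0.916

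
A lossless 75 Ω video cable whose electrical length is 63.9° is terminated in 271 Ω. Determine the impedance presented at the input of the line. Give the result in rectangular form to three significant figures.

Z_in ≈ 25.3 − j33.3 Ω

tan(βl) = tan(63.9°) = 2.04
Z_in = Z_0·(Z_L + jZ_0·tanβl)/(Z_0 + jZ_L·tanβl)
     = 75·(271 + j153)/(75 + j553)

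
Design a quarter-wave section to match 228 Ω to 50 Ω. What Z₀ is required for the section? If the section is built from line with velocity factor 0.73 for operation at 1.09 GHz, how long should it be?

Z_qwt ≈ 107 Ω; length ≈ 5.02 cm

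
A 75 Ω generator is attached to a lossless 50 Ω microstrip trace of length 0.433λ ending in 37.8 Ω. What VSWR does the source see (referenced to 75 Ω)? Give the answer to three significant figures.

βl = 2π × 0.433 = 156°
tan(βl) = -0.448
Z_in = Z_0·(Z_L + jZ_0·tanβl)/(Z_0 + jZ_L·tanβl) = 40.7 − j8.61 Ω
Γ_s = (Z_in − Z_s)/(Z_in + Z_s) = (-34.3 − j8.61)/(116 − j8.61), |Γ_s| = 0.305
VSWR = (1 + |Γ_s|)/(1 − |Γ_s|)

VSWR ≈ 1.88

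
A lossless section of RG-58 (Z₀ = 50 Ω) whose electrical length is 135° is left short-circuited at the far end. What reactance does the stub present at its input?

X_in ≈ -50 Ω (capacitive)

tan(βl) = -1
For a short-circuited stub, Z_in = jZ_0·tan(βl)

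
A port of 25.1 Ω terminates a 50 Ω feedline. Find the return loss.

RL ≈ 9.59 dB

Γ = (25.1 − 50)/(25.1 + 50) = -0.332
RL = −20·log₁₀|Γ| = −20·log₁₀(0.332)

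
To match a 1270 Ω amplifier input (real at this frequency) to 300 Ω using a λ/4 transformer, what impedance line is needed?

Z_qwt ≈ 617 Ω

Z_qwt = √(Z_0·R_L) = √(300 × 1270) = √381000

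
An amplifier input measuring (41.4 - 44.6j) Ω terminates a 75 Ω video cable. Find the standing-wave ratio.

Γ = (Z_L − Z_0)/(Z_L + Z_0) = (-33.6 − j44.6)/(116.4 − j44.6)
|Γ| = 55.8/125 = 0.448
VSWR = (1 + |Γ|)/(1 − |Γ|) = 1.45/0.552

VSWR ≈ 2.62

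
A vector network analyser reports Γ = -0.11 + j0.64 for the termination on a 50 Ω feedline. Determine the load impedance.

Z_L ≈ 17.6 + j39 Ω

Z_L = Z_0·(1 + Γ)/(1 − Γ) = 50·(0.89 + j0.64)/(1.11 − j0.64)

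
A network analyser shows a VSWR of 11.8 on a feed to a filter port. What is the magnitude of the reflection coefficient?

|Γ| ≈ 0.844

|Γ| = (S − 1)/(S + 1) = (11.8 − 1)/(11.8 + 1) = 10.8/12.8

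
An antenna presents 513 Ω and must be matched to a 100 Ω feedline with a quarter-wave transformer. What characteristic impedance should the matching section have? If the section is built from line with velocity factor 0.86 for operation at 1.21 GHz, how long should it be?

Z_qwt = √(Z_0·R_L) = √(100 × 513) = √51300
λ = 0.86·c/f = 0.213 m, so l = λ/4 = 0.0533 m

Z_qwt ≈ 226 Ω; length ≈ 5.33 cm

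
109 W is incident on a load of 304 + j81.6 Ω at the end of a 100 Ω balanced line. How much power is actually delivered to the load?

P_delivered ≈ 78 W

|Γ| = |(204 + j81.6)/(404 + j81.6)| = 0.533
|Γ|² = 0.284
P_refl = |Γ|²·P_inc = 31 W, P_del = (1 − |Γ|²)·P_inc = 78 W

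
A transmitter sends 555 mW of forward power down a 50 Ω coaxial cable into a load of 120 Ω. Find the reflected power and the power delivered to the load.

Γ = (120 − 50)/(120 + 50) = 0.412
|Γ|² = 0.17
P_refl = |Γ|²·P_inc = 94.1 mW, P_del = (1 − |Γ|²)·P_inc = 461 mW

P_reflected ≈ 94.1 mW; P_delivered ≈ 461 mW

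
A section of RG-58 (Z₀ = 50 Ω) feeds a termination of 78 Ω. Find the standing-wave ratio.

VSWR ≈ 1.56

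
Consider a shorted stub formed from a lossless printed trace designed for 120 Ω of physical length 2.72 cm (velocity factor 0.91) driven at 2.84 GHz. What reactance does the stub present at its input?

λ = v/f = 0.91·c / 2.84 GHz = 0.0961 m
βl = 2π·l/λ = 2π × 0.283 = 102°
tan(βl) = -4.76
For a shorted stub, Z_in = jZ_0·tan(βl)

X_in ≈ -571 Ω (capacitive)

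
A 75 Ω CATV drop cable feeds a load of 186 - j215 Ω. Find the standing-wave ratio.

VSWR ≈ 6.03

Γ = (Z_L − Z_0)/(Z_L + Z_0) = (111 − j215)/(261 − j215)
|Γ| = 242/338 = 0.716
VSWR = (1 + |Γ|)/(1 − |Γ|) = 1.72/0.284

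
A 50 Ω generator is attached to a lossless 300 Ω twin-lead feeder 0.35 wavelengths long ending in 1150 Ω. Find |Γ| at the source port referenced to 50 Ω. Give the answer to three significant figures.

|Γ| ≈ 0.806

βl = 2π × 0.35 = 126°
tan(βl) = -1.38
Z_in = Z_0·(Z_L + jZ_0·tanβl)/(Z_0 + jZ_L·tanβl) = 115 + j196 Ω
Γ_s = (Z_in − Z_s)/(Z_in + Z_s) = (65.4 + j196)/(165 + j196), |Γ_s| = 0.806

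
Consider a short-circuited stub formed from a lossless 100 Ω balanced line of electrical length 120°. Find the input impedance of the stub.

Z_in ≈ −j173 Ω

tan(βl) = -1.73
For a short-circuited stub, Z_in = jZ_0·tan(βl)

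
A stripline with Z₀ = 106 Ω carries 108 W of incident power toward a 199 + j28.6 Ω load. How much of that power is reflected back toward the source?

|Γ| = |(93 + j28.6)/(305 + j28.6)| = 0.318
|Γ|² = 0.101
P_refl = |Γ|²·P_inc = 10.9 W, P_del = (1 − |Γ|²)·P_inc = 97.1 W

P_reflected ≈ 10.9 W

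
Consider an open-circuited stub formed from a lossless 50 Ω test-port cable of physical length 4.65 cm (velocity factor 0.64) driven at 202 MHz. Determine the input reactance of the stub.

X_in ≈ -158 Ω (capacitive)

λ = v/f = 0.64·c / 202 MHz = 0.95 m
βl = 2π·l/λ = 2π × 0.0489 = 17.6°
tan(βl) = 0.317
For an open-circuited stub, Z_in = −jZ_0·cot(βl) = −jZ_0/tan(βl)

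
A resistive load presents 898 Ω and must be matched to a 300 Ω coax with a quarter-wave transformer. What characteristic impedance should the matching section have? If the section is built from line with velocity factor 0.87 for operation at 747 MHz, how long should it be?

Z_qwt = √(Z_0·R_L) = √(300 × 898) = √269400
λ = 0.87·c/f = 0.349 m, so l = λ/4 = 0.0873 m

Z_qwt ≈ 519 Ω; length ≈ 8.73 cm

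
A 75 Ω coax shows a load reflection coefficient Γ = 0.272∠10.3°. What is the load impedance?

Z_L ≈ 129 + j13.5 Ω

Z_L = Z_0·(1 + Γ)/(1 − Γ) = 75·(1.27 + j0.0486)/(0.732 − j0.0486)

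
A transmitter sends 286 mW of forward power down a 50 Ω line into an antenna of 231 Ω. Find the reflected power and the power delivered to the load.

P_reflected ≈ 119 mW; P_delivered ≈ 167 mW

Γ = (231 − 50)/(231 + 50) = 0.644
|Γ|² = 0.415
P_refl = |Γ|²·P_inc = 119 mW, P_del = (1 − |Γ|²)·P_inc = 167 mW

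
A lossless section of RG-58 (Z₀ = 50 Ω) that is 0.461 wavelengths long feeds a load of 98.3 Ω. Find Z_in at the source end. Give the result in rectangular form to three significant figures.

Z_in ≈ 84.1 + j28.9 Ω

βl = 2π × 0.461 = 166°
tan(βl) = tan(166°) = -0.25
Z_in = Z_0·(Z_L + jZ_0·tanβl)/(Z_0 + jZ_L·tanβl)
     = 50·(98.3 − j12.5)/(50 − j24.6)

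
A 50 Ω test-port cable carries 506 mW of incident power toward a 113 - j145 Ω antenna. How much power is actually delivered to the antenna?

P_delivered ≈ 240 mW

|Γ| = |(63 − j145)/(163 − j145)| = 0.725
|Γ|² = 0.525
P_refl = |Γ|²·P_inc = 266 mW, P_del = (1 − |Γ|²)·P_inc = 240 mW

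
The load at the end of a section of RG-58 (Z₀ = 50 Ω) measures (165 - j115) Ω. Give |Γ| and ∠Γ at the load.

Γ = (Z_L − Z_0)/(Z_L + Z_0) = (115 − j115)/(215 − j115)
|Γ| = 163/244 = 0.667

Γ ≈ 0.667 ∠ -16.9°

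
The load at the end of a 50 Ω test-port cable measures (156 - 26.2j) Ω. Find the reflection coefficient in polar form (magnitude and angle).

Γ = (Z_L − Z_0)/(Z_L + Z_0) = (106 − j26.2)/(206 − j26.2)
|Γ| = 109/208 = 0.526

Γ ≈ 0.526 ∠ -6.64°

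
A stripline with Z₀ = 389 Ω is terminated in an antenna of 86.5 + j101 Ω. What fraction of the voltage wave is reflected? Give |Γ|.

Γ = (Z_L − Z_0)/(Z_L + Z_0) = (-302.5 + j101)/(475.5 + j101)
|Γ| = 319/486

|Γ| ≈ 0.656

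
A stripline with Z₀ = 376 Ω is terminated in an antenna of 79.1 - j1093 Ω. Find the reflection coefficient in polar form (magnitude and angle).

Γ = (Z_L − Z_0)/(Z_L + Z_0) = (-296.9 − j1093)/(455.1 − j1093)
|Γ| = 1130/1180 = 0.957

Γ ≈ 0.957 ∠ -37.8°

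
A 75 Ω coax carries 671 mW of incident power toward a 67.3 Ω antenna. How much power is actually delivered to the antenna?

Γ = (67.3 − 75)/(67.3 + 75) = -0.0541
|Γ|² = 0.00293
P_refl = |Γ|²·P_inc = 1.96 mW, P_del = (1 − |Γ|²)·P_inc = 669 mW

P_delivered ≈ 669 mW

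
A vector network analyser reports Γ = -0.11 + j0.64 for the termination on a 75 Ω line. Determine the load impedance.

Z_L ≈ 26.4 + j58.5 Ω

Z_L = Z_0·(1 + Γ)/(1 − Γ) = 75·(0.89 + j0.64)/(1.11 − j0.64)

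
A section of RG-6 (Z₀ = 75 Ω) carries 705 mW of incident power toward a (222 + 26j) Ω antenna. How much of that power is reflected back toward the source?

|Γ| = |(147 + j26)/(297 + j26)| = 0.501
|Γ|² = 0.251
P_refl = |Γ|²·P_inc = 177 mW, P_del = (1 − |Γ|²)·P_inc = 528 mW

P_reflected ≈ 177 mW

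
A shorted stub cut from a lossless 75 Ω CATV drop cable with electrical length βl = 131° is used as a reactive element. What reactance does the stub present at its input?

tan(βl) = -1.15
For a shorted stub, Z_in = jZ_0·tan(βl)

X_in ≈ -86.3 Ω (capacitive)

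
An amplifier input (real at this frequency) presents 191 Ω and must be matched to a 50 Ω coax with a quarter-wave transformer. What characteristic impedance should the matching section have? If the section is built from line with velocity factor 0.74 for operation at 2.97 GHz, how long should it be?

Z_qwt = √(Z_0·R_L) = √(50 × 191) = √9550
λ = 0.74·c/f = 0.0747 m, so l = λ/4 = 0.0187 m

Z_qwt ≈ 97.7 Ω; length ≈ 1.87 cm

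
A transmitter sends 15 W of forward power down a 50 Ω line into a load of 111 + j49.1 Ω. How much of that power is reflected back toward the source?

|Γ| = |(61 + j49.1)/(161 + j49.1)| = 0.465
|Γ|² = 0.216
P_refl = |Γ|²·P_inc = 3.25 W, P_del = (1 − |Γ|²)·P_inc = 11.8 W

P_reflected ≈ 3.25 W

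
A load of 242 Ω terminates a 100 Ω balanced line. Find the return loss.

RL ≈ 7.63 dB

Γ = (242 − 100)/(242 + 100) = 0.415
RL = −20·log₁₀|Γ| = −20·log₁₀(0.415)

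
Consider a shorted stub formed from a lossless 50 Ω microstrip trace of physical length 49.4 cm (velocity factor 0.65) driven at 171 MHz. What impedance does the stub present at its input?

Z_in ≈ −j22.3 Ω

λ = v/f = 0.65·c / 171 MHz = 1.14 m
βl = 2π·l/λ = 2π × 0.433 = 156°
tan(βl) = -0.446
For a shorted stub, Z_in = jZ_0·tan(βl)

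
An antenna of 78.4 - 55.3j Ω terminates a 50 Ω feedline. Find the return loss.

Γ = (28.4 − j55.3)/(128.4 − j55.3), |Γ| = 0.445
RL = −20·log₁₀|Γ| = −20·log₁₀(0.445)

RL ≈ 7.04 dB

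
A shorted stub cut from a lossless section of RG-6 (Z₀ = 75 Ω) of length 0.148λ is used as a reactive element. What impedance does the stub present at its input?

Z_in ≈ +j101 Ω

βl = 2π × 0.148 = 53.3°
tan(βl) = 1.34
For a shorted stub, Z_in = jZ_0·tan(βl)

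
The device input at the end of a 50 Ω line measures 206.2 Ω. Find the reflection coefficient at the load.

Γ = 0.61

Γ = (Z_L − Z_0)/(Z_L + Z_0) = (206.2 − 50)/(206.2 + 50) = 156.2/256.2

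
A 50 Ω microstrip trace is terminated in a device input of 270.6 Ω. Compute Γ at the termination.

Γ = (Z_L − Z_0)/(Z_L + Z_0) = (270.6 − 50)/(270.6 + 50) = 220.6/320.6

Γ = 0.688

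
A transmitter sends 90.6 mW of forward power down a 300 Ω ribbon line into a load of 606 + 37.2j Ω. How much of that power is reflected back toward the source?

|Γ| = |(306 + j37.2)/(906 + j37.2)| = 0.34
|Γ|² = 0.116
P_refl = |Γ|²·P_inc = 10.5 mW, P_del = (1 − |Γ|²)·P_inc = 80.1 mW

P_reflected ≈ 10.5 mW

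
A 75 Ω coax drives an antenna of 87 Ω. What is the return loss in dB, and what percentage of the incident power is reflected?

RL ≈ 22.6 dB; 0.549% of incident power reflected

Γ = (87 − 75)/(87 + 75) = 0.0741
RL = −20·log₁₀(0.0741) = 22.6 dB
P_refl/P_inc = |Γ|² = 0.00549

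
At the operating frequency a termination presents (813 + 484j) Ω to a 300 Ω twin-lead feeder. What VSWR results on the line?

Γ = (Z_L − Z_0)/(Z_L + Z_0) = (513 + j484)/(1113 + j484)
|Γ| = 705/1210 = 0.581
VSWR = (1 + |Γ|)/(1 − |Γ|) = 1.58/0.419

VSWR ≈ 3.77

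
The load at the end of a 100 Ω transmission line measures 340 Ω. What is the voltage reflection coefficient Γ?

Γ = 0.545

Γ = (Z_L − Z_0)/(Z_L + Z_0) = (340 − 100)/(340 + 100) = 240/440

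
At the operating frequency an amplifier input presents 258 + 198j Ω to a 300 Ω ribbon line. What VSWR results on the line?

VSWR ≈ 2.04

Γ = (Z_L − Z_0)/(Z_L + Z_0) = (-42 + j198)/(558 + j198)
|Γ| = 202/592 = 0.342
VSWR = (1 + |Γ|)/(1 − |Γ|) = 1.34/0.658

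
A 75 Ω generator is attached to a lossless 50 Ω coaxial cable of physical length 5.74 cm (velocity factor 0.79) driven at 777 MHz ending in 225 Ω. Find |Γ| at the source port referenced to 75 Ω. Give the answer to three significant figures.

λ = v/f = 0.79·c / 777 MHz = 0.305 m
βl = 2π·l/λ = 2π × 0.188 = 67.7°
tan(βl) = 2.44
Z_in = Z_0·(Z_L + jZ_0·tanβl)/(Z_0 + jZ_L·tanβl) = 12.9 − j19.3 Ω
Γ_s = (Z_in − Z_s)/(Z_in + Z_s) = (-62.1 − j19.3)/(87.9 − j19.3), |Γ_s| = 0.723

|Γ| ≈ 0.723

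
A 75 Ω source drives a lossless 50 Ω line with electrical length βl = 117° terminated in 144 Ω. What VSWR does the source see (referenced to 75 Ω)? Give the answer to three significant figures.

VSWR ≈ 3.86

tan(βl) = -1.96
Z_in = Z_0·(Z_L + jZ_0·tanβl)/(Z_0 + jZ_L·tanβl) = 21.2 + j21.7 Ω
Γ_s = (Z_in − Z_s)/(Z_in + Z_s) = (-53.8 + j21.7)/(96.2 + j21.7), |Γ_s| = 0.588
VSWR = (1 + |Γ_s|)/(1 − |Γ_s|)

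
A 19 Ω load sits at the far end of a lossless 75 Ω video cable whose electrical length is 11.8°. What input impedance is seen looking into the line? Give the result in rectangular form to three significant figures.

tan(βl) = tan(11.8°) = 0.209
Z_in = Z_0·(Z_L + jZ_0·tanβl)/(Z_0 + jZ_L·tanβl)
     = 75·(19 + j15.7)/(75 + j3.97)

Z_in ≈ 19.8 + j14.6 Ω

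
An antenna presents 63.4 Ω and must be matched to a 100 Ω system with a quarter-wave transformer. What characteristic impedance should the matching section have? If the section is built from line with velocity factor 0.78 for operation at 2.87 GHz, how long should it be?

Z_qwt = √(Z_0·R_L) = √(100 × 63.4) = √6340
λ = 0.78·c/f = 0.0815 m, so l = λ/4 = 0.0204 m

Z_qwt ≈ 79.6 Ω; length ≈ 2.04 cm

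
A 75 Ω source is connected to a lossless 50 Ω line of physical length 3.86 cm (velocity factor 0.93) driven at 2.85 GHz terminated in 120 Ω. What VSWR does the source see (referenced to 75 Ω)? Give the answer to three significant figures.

λ = v/f = 0.93·c / 2.85 GHz = 0.0979 m
βl = 2π·l/λ = 2π × 0.394 = 142°
tan(βl) = -0.783
Z_in = Z_0·(Z_L + jZ_0·tanβl)/(Z_0 + jZ_L·tanβl) = 42.7 + j41.1 Ω
Γ_s = (Z_in − Z_s)/(Z_in + Z_s) = (-32.3 + j41.1)/(118 + j41.1), |Γ_s| = 0.419
VSWR = (1 + |Γ_s|)/(1 − |Γ_s|)

VSWR ≈ 2.44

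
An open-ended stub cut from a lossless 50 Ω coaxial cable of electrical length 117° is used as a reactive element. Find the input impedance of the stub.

Z_in ≈ +j25.5 Ω

tan(βl) = -1.96
For an open-ended stub, Z_in = −jZ_0·cot(βl) = −jZ_0/tan(βl)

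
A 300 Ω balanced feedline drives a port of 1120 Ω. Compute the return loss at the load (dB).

RL ≈ 4.77 dB

Γ = (1120 − 300)/(1120 + 300) = 0.577
RL = −20·log₁₀|Γ| = −20·log₁₀(0.577)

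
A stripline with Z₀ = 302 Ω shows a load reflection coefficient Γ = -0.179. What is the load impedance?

Z_L = Z_0·(1 + Γ)/(1 − Γ) = 302·(0.821)/(1.18)

Z_L ≈ 210 Ω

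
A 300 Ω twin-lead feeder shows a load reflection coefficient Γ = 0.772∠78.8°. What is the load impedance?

Z_L ≈ 93.5 + j351 Ω

Z_L = Z_0·(1 + Γ)/(1 − Γ) = 300·(1.15 + j0.757)/(0.85 − j0.757)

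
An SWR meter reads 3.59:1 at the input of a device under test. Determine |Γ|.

|Γ| ≈ 0.564

|Γ| = (S − 1)/(S + 1) = (3.59 − 1)/(3.59 + 1) = 2.59/4.59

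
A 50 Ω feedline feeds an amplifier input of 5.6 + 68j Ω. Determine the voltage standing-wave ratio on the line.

VSWR ≈ 25.5

Γ = (Z_L − Z_0)/(Z_L + Z_0) = (-44.4 + j68)/(55.6 + j68)
|Γ| = 81.2/87.8 = 0.925
VSWR = (1 + |Γ|)/(1 − |Γ|) = 1.92/0.0754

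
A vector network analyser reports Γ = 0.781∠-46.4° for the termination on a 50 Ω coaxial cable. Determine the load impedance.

Z_L = Z_0·(1 + Γ)/(1 − Γ) = 50·(1.54 − j0.566)/(0.461 + j0.566)

Z_L ≈ 36.6 − j106 Ω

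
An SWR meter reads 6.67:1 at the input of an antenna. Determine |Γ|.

|Γ| ≈ 0.739

|Γ| = (S − 1)/(S + 1) = (6.67 − 1)/(6.67 + 1) = 5.67/7.67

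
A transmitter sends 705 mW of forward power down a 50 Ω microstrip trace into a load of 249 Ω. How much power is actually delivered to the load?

P_delivered ≈ 393 mW

Γ = (249 − 50)/(249 + 50) = 0.666
|Γ|² = 0.443
P_refl = |Γ|²·P_inc = 312 mW, P_del = (1 − |Γ|²)·P_inc = 393 mW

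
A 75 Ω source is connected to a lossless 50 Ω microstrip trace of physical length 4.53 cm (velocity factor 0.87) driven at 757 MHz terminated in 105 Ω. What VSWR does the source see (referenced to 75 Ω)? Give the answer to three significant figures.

λ = v/f = 0.87·c / 757 MHz = 0.345 m
βl = 2π·l/λ = 2π × 0.131 = 47.3°
tan(βl) = 1.08
Z_in = Z_0·(Z_L + jZ_0·tanβl)/(Z_0 + jZ_L·tanβl) = 36.9 − j29.9 Ω
Γ_s = (Z_in − Z_s)/(Z_in + Z_s) = (-38.1 − j29.9)/(112 − j29.9), |Γ_s| = 0.418
VSWR = (1 + |Γ_s|)/(1 − |Γ_s|)

VSWR ≈ 2.43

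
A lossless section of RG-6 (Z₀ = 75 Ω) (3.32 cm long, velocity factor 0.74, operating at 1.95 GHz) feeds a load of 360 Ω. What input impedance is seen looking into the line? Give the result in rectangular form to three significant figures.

Z_in ≈ 16.7 + j19.1 Ω

λ = v/f = 0.74·c / 1.95 GHz = 0.114 m
βl = 2π·l/λ = 2π × 0.292 = 105°
tan(βl) = tan(105°) = -3.74
Z_in = Z_0·(Z_L + jZ_0·tanβl)/(Z_0 + jZ_L·tanβl)
     = 75·(360 − j280)/(75 − j1350)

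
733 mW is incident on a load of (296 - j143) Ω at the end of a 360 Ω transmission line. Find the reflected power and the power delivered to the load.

|Γ| = |(-64 − j143)/(656 − j143)| = 0.233
|Γ|² = 0.0544
P_refl = |Γ|²·P_inc = 39.9 mW, P_del = (1 − |Γ|²)·P_inc = 693 mW

P_reflected ≈ 39.9 mW; P_delivered ≈ 693 mW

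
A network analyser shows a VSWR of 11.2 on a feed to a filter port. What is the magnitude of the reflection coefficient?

|Γ| ≈ 0.836

|Γ| = (S − 1)/(S + 1) = (11.2 − 1)/(11.2 + 1) = 10.2/12.2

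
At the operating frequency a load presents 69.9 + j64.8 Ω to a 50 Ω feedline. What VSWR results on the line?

VSWR ≈ 2.98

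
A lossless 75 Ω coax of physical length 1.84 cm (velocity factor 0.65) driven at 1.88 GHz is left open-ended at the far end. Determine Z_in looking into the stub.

Z_in ≈ −j36.8 Ω

λ = v/f = 0.65·c / 1.88 GHz = 0.104 m
βl = 2π·l/λ = 2π × 0.177 = 63.9°
tan(βl) = 2.04
For an open-ended stub, Z_in = −jZ_0·cot(βl) = −jZ_0/tan(βl)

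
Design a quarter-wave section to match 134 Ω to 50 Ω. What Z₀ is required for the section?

Z_qwt = √(Z_0·R_L) = √(50 × 134) = √6700

Z_qwt ≈ 81.9 Ω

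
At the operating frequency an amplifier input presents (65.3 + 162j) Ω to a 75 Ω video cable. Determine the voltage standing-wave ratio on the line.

VSWR ≈ 7.24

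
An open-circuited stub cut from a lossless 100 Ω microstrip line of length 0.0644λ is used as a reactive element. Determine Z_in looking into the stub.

Z_in ≈ −j233 Ω

βl = 2π × 0.0644 = 23.2°
tan(βl) = 0.428
For an open-circuited stub, Z_in = −jZ_0·cot(βl) = −jZ_0/tan(βl)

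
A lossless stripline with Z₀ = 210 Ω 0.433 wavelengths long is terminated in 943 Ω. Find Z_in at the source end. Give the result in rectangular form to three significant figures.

βl = 2π × 0.433 = 156°
tan(βl) = tan(156°) = -0.448
Z_in = Z_0·(Z_L + jZ_0·tanβl)/(Z_0 + jZ_L·tanβl)
     = 210·(943 − j94)/(210 − j422)

Z_in ≈ 225 + j357 Ω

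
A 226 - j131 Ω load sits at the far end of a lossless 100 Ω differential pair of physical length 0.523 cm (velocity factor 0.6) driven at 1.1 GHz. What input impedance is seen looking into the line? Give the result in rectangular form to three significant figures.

Z_in ≈ 130 − j134 Ω

λ = v/f = 0.6·c / 1.1 GHz = 0.164 m
βl = 2π·l/λ = 2π × 0.032 = 11.5°
tan(βl) = tan(11.5°) = 0.204
Z_in = Z_0·(Z_L + jZ_0·tanβl)/(Z_0 + jZ_L·tanβl)
     = 100·(226 − j111)/(127 + j46)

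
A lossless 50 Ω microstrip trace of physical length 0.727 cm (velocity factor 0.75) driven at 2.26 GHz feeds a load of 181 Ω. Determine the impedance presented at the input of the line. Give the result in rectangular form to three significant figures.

λ = v/f = 0.75·c / 2.26 GHz = 0.0996 m
βl = 2π·l/λ = 2π × 0.073 = 26.3°
tan(βl) = tan(26.3°) = 0.494
Z_in = Z_0·(Z_L + jZ_0·tanβl)/(Z_0 + jZ_L·tanβl)
     = 50·(181 + j24.7)/(50 + j89.4)

Z_in ≈ 53.6 − j71.2 Ω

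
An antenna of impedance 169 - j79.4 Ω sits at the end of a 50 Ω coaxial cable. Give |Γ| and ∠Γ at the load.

Γ ≈ 0.614 ∠ -13.8°

Γ = (Z_L − Z_0)/(Z_L + Z_0) = (119 − j79.4)/(219 − j79.4)
|Γ| = 143/233 = 0.614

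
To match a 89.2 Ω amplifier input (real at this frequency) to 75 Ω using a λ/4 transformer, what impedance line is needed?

Z_qwt ≈ 81.8 Ω

Z_qwt = √(Z_0·R_L) = √(75 × 89.2) = √6690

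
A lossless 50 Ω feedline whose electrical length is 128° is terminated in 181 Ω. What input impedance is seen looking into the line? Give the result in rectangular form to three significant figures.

Z_in ≈ 21.3 + j34.5 Ω

tan(βl) = tan(128°) = -1.28
Z_in = Z_0·(Z_L + jZ_0·tanβl)/(Z_0 + jZ_L·tanβl)
     = 50·(181 − j64)/(50 − j232)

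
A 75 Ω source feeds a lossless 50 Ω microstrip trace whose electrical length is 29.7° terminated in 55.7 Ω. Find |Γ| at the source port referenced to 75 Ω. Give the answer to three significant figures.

|Γ| ≈ 0.18

tan(βl) = 0.57
Z_in = Z_0·(Z_L + jZ_0·tanβl)/(Z_0 + jZ_L·tanβl) = 52.6 − j4.9 Ω
Γ_s = (Z_in − Z_s)/(Z_in + Z_s) = (-22.4 − j4.9)/(128 − j4.9), |Γ_s| = 0.18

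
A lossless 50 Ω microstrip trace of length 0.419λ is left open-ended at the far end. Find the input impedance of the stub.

Z_in ≈ +j89.6 Ω

βl = 2π × 0.419 = 151°
tan(βl) = -0.558
For an open-ended stub, Z_in = −jZ_0·cot(βl) = −jZ_0/tan(βl)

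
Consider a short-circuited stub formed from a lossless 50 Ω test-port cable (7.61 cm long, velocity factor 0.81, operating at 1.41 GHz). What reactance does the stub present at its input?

X_in ≈ -19.2 Ω (capacitive)

λ = v/f = 0.81·c / 1.41 GHz = 0.172 m
βl = 2π·l/λ = 2π × 0.442 = 159°
tan(βl) = -0.385
For a short-circuited stub, Z_in = jZ_0·tan(βl)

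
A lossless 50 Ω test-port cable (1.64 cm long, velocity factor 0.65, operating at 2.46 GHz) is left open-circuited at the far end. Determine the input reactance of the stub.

λ = v/f = 0.65·c / 2.46 GHz = 0.0793 m
βl = 2π·l/λ = 2π × 0.207 = 74.5°
tan(βl) = 3.6
For an open-circuited stub, Z_in = −jZ_0·cot(βl) = −jZ_0/tan(βl)

X_in ≈ -13.9 Ω (capacitive)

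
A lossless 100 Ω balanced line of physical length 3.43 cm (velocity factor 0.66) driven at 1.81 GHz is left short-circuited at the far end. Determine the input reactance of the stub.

λ = v/f = 0.66·c / 1.81 GHz = 0.109 m
βl = 2π·l/λ = 2π × 0.314 = 113°
tan(βl) = -2.37
For a short-circuited stub, Z_in = jZ_0·tan(βl)

X_in ≈ -237 Ω (capacitive)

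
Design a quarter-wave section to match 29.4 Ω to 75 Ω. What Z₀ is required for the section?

Z_qwt = √(Z_0·R_L) = √(75 × 29.4) = √2205

Z_qwt ≈ 47 Ω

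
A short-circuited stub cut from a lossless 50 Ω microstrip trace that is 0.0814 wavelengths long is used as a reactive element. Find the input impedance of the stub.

βl = 2π × 0.0814 = 29.3°
tan(βl) = 0.561
For a short-circuited stub, Z_in = jZ_0·tan(βl)

Z_in ≈ +j28.1 Ω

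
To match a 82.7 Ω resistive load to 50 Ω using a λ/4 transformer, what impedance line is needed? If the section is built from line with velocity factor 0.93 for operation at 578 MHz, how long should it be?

Z_qwt ≈ 64.3 Ω; length ≈ 12.1 cm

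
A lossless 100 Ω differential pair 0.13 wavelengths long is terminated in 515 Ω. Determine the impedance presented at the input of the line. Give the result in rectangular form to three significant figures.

βl = 2π × 0.13 = 46.8°
tan(βl) = tan(46.8°) = 1.06
Z_in = Z_0·(Z_L + jZ_0·tanβl)/(Z_0 + jZ_L·tanβl)
     = 100·(515 + j106)/(100 + j548)

Z_in ≈ 35.4 − j87.5 Ω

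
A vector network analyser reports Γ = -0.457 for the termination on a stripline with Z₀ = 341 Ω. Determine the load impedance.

Z_L = Z_0·(1 + Γ)/(1 − Γ) = 341·(0.543)/(1.46)

Z_L ≈ 127 Ω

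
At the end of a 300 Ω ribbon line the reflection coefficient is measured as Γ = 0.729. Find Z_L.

Z_L ≈ 1910 Ω

Z_L = Z_0·(1 + Γ)/(1 − Γ) = 300·(1.73)/(0.271)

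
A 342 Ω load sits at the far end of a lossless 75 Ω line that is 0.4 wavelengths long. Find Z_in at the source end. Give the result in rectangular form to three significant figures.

Z_in ≈ 43.6 + j90.1 Ω

βl = 2π × 0.4 = 144°
tan(βl) = tan(144°) = -0.727
Z_in = Z_0·(Z_L + jZ_0·tanβl)/(Z_0 + jZ_L·tanβl)
     = 75·(342 − j54.5)/(75 − j248)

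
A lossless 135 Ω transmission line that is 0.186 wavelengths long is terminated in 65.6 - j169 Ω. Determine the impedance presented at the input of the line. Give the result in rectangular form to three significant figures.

βl = 2π × 0.186 = 67°
tan(βl) = tan(67°) = 2.35
Z_in = Z_0·(Z_L + jZ_0·tanβl)/(Z_0 + jZ_L·tanβl)
     = 135·(65.6 + j148)/(532 + j154)

Z_in ≈ 25.4 + j30.3 Ω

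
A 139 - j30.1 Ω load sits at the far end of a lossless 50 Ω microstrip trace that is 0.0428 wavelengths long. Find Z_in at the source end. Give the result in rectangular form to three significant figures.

Z_in ≈ 76.8 − j64.5 Ω

βl = 2π × 0.0428 = 15.4°
tan(βl) = tan(15.4°) = 0.276
Z_in = Z_0·(Z_L + jZ_0·tanβl)/(Z_0 + jZ_L·tanβl)
     = 50·(139 − j16.3)/(58.3 + j38.3)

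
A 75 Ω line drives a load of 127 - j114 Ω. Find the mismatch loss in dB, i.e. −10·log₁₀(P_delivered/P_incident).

mismatch loss ≈ 1.5 dB

Γ = (52 − j114)/(202 − j114), |Γ| = 0.54
|Γ|² = 0.292, so P_del/P_inc = 1 − |Γ|² = 0.708
ML = −10·log₁₀(1 − |Γ|²)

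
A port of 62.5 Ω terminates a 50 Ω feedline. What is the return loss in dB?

RL ≈ 19.1 dB

Γ = (62.5 − 50)/(62.5 + 50) = 0.111
RL = −20·log₁₀|Γ| = −20·log₁₀(0.111)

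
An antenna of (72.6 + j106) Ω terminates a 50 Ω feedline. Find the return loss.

RL ≈ 3.49 dB

Γ = (22.6 + j106)/(122.6 + j106), |Γ| = 0.669
RL = −20·log₁₀|Γ| = −20·log₁₀(0.669)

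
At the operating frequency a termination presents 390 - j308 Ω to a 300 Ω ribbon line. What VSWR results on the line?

VSWR ≈ 2.48

Γ = (Z_L − Z_0)/(Z_L + Z_0) = (90 − j308)/(690 − j308)
|Γ| = 321/756 = 0.425
VSWR = (1 + |Γ|)/(1 − |Γ|) = 1.42/0.575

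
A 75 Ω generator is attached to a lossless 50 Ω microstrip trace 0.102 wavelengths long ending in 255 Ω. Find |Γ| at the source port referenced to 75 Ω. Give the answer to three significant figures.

|Γ| ≈ 0.664

βl = 2π × 0.102 = 36.7°
tan(βl) = 0.746
Z_in = Z_0·(Z_L + jZ_0·tanβl)/(Z_0 + jZ_L·tanβl) = 25.7 − j60.3 Ω
Γ_s = (Z_in − Z_s)/(Z_in + Z_s) = (-49.3 − j60.3)/(101 − j60.3), |Γ_s| = 0.664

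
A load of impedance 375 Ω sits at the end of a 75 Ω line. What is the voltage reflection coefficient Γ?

Γ = (Z_L − Z_0)/(Z_L + Z_0) = (375 − 75)/(375 + 75) = 300/450

Γ = 0.667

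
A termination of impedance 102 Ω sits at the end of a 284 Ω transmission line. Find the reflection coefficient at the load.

Γ = (Z_L − Z_0)/(Z_L + Z_0) = (102 − 284)/(102 + 284) = -182/386

Γ = -0.472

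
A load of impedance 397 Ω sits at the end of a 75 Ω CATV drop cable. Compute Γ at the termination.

Γ = (Z_L − Z_0)/(Z_L + Z_0) = (397 − 75)/(397 + 75) = 322/472

Γ = 0.682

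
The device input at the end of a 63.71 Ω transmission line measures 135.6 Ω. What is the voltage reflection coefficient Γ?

Γ = (Z_L − Z_0)/(Z_L + Z_0) = (135.6 − 63.71)/(135.6 + 63.71) = 71.89/199.3

Γ = 0.361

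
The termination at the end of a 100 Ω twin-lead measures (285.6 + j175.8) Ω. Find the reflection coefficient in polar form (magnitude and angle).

Γ ≈ 0.603 ∠ 18.9°

Γ = (Z_L − Z_0)/(Z_L + Z_0) = (185.6 + j175.8)/(385.6 + j175.8)
|Γ| = 256/424 = 0.603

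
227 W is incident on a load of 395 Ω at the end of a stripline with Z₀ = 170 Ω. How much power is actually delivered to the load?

Γ = (395 − 170)/(395 + 170) = 0.398
|Γ|² = 0.159
P_refl = |Γ|²·P_inc = 36 W, P_del = (1 − |Γ|²)·P_inc = 191 W

P_delivered ≈ 191 W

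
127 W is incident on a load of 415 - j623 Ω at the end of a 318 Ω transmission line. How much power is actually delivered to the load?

|Γ| = |(97 − j623)/(733 − j623)| = 0.655
|Γ|² = 0.43
P_refl = |Γ|²·P_inc = 54.6 W, P_del = (1 − |Γ|²)·P_inc = 72.4 W

P_delivered ≈ 72.4 W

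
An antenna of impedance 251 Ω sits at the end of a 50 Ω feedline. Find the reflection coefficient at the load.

Γ = 0.668

Γ = (Z_L − Z_0)/(Z_L + Z_0) = (251 − 50)/(251 + 50) = 201/301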